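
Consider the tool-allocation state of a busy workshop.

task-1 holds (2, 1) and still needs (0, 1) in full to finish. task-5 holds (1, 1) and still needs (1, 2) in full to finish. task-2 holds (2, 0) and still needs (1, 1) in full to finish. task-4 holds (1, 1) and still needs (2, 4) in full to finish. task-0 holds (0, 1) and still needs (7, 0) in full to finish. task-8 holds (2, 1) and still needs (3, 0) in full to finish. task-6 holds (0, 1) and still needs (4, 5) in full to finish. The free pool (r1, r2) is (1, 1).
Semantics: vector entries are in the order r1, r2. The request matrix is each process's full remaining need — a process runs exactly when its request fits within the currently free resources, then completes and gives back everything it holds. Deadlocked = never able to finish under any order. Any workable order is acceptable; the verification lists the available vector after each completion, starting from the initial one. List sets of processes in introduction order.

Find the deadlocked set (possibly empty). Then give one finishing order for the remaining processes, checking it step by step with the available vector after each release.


No process is deadlocked.
Key observation: task-1 fits the free pool immediately, and its release cascades until everyone finishes.
The rest can finish in the order task-1, task-5, task-8, task-2, task-4, task-0, task-6. Step-by-step check:
  pool = (1, 1)
  task-1: need (0, 1) fits (1, 1); releases (2, 1), pool now (3, 2)
  task-5: need (1, 2) fits (3, 2); releases (1, 1), pool now (4, 3)
  task-8: need (3, 0) fits (4, 3); releases (2, 1), pool now (6, 4)
  task-2: need (1, 1) fits (6, 4); releases (2, 0), pool now (8, 4)
  task-4: need (2, 4) fits (8, 4); releases (1, 1), pool now (9, 5)
  task-0: need (7, 0) fits (9, 5); releases (0, 1), pool now (9, 6)
  task-6: need (4, 5) fits (9, 6); releases (0, 1), pool now (9, 7)


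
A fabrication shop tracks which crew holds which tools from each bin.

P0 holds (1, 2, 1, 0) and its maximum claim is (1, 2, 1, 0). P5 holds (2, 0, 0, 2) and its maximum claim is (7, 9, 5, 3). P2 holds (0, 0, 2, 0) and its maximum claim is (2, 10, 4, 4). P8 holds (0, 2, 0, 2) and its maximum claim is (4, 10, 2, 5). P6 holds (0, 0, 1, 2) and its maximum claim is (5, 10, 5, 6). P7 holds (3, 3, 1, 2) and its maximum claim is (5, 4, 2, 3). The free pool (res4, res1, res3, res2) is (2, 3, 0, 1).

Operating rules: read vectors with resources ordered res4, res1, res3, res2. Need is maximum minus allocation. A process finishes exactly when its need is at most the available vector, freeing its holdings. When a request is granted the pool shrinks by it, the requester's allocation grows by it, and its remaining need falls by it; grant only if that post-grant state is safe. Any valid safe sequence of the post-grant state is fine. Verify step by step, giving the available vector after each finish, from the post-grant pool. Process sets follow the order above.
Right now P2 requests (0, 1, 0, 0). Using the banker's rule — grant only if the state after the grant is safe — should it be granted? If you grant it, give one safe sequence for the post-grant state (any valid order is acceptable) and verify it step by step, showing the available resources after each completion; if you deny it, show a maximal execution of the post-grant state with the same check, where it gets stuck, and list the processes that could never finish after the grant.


DENY — the pretend-granted state is unsafe.
Key observation: the pool after P0, P7 is (6, 7, 2, 3); every surviving request exceeds it in res1, so progress ends there.
After a pretend grant, a maximal execution: P0, P7 — then nothing else fits. Step-by-step check:
  pool = (2, 2, 0, 1)
  P0: need (0, 0, 0, 0) fits (2, 2, 0, 1); releases (1, 2, 1, 0), pool now (3, 4, 1, 1)
  P7: need (2, 1, 1, 1) fits (3, 4, 1, 1); releases (3, 3, 1, 2), pool now (6, 7, 2, 3)
  P5 cannot run: need (5, 9, 5, 1) vs free (6, 7, 2, 3) (insufficient res1 and res3)
  P2 cannot run: need (2, 9, 2, 4) vs free (6, 7, 2, 3) (insufficient res1 and res2)
  P8 cannot run: need (4, 8, 2, 3) vs free (6, 7, 2, 3) (insufficient res1)
  P6 cannot run: need (5, 10, 4, 4) vs free (6, 7, 2, 3) (insufficient res1, res3 and res2)
Had the request been granted, P5, P2, P8 and P6 could never finish.


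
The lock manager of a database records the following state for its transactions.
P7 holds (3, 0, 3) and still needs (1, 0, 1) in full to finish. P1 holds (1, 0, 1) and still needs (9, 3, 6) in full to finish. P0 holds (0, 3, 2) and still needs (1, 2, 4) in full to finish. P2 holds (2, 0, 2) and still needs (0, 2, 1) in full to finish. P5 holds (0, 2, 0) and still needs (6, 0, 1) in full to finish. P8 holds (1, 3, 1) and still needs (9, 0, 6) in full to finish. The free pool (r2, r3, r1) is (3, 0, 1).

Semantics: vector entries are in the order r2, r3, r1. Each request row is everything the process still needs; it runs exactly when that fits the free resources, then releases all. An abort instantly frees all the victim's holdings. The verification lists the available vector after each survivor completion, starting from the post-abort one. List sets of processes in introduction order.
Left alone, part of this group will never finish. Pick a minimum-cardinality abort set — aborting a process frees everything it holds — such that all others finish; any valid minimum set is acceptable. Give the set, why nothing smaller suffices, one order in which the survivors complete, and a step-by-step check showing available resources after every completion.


Abort P1.
Key observation: P8 had no path to completion before; after the abort of P1 ((1, 0, 1) returned), step 5 is where it fits.
Minimality: the empty abort set fails — the state is deadlocked as it stands.
Survivors finish in the order: P7, P5, P2, P0, P8. Verifying each step (pool after the aborts first):
  pool = (4, 0, 2)
  P7: need (1, 0, 1) fits (4, 0, 2); releases (3, 0, 3), pool now (7, 0, 5)
  P5: need (6, 0, 1) fits (7, 0, 5); releases (0, 2, 0), pool now (7, 2, 5)
  P2: need (0, 2, 1) fits (7, 2, 5); releases (2, 0, 2), pool now (9, 2, 7)
  P0: need (1, 2, 4) fits (9, 2, 7); releases (0, 3, 2), pool now (9, 5, 9)
  P8: need (9, 0, 6) fits (9, 5, 9); releases (1, 3, 1), pool now (10, 8, 10)


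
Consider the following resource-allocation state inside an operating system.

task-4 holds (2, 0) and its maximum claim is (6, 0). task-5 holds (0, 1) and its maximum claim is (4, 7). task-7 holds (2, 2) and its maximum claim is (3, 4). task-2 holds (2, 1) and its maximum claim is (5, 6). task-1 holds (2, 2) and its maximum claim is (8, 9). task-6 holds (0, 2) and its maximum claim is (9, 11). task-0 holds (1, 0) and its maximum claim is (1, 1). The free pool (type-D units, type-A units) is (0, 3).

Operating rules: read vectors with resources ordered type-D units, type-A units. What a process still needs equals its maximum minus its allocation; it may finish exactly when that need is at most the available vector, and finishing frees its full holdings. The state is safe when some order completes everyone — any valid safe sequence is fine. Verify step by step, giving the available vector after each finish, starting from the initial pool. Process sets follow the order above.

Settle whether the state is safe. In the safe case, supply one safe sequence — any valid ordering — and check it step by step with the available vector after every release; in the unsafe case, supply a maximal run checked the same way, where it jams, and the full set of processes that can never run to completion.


SAFE, for example via the order task-0, task-7, task-2, task-4, task-5, task-1, task-6.
Key observation: reading the order forward, task-7 is the first process whose need (1, 2) meets the free pool (1, 3) exactly on a resource it requests.
Walking it through:
  pool = (0, 3)
  task-0 needs (0, 1) <= (0, 3) -> finishes; pool += (1, 0) = (1, 3)
  task-7 needs (1, 2) <= (1, 3) -> finishes; pool += (2, 2) = (3, 5)
  task-2 needs (3, 5) <= (3, 5) -> finishes; pool += (2, 1) = (5, 6)
  task-4 needs (4, 0) <= (5, 6) -> finishes; pool += (2, 0) = (7, 6)
  task-5 needs (4, 6) <= (7, 6) -> finishes; pool += (0, 1) = (7, 7)
  task-1 needs (6, 7) <= (7, 7) -> finishes; pool += (2, 2) = (9, 9)
  task-6 needs (9, 9) <= (9, 9) -> finishes; pool += (0, 2) = (9, 11)


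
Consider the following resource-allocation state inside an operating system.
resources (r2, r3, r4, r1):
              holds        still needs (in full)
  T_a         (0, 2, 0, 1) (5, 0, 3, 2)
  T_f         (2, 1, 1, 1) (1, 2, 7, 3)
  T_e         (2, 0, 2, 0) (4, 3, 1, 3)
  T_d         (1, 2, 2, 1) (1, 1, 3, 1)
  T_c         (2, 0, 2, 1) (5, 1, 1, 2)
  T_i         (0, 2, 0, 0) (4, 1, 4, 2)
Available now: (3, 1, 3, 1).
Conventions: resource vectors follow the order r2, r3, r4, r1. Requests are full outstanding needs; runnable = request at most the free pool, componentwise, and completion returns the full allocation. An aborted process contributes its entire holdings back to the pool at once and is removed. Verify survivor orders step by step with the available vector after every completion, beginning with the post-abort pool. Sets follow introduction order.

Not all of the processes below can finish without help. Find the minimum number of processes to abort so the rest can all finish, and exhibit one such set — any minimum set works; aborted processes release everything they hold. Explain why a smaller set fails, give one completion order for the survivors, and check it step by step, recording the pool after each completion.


Minimum abort set: T_a.
Key observation: T_e could never have finished before the abort; with (0, 2, 0, 1) returned by T_a, it fits at step 3.
Minimality: the empty abort set fails — the state is deadlocked as it stands.
The survivors complete as T_d, T_i, T_e, T_f, T_c. Step-by-step check (starting from the post-abort pool):
  pool = (3, 3, 3, 2)
  run T_d (needs (1, 1, 3, 1), free (3, 3, 3, 2)); after release of (1, 2, 2, 1) the pool is (4, 5, 5, 3)
  run T_i (needs (4, 1, 4, 2), free (4, 5, 5, 3)); after release of (0, 2, 0, 0) the pool is (4, 7, 5, 3)
  run T_e (needs (4, 3, 1, 3), free (4, 7, 5, 3)); after release of (2, 0, 2, 0) the pool is (6, 7, 7, 3)
  run T_f (needs (1, 2, 7, 3), free (6, 7, 7, 3)); after release of (2, 1, 1, 1) the pool is (8, 8, 8, 4)
  run T_c (needs (5, 1, 1, 2), free (8, 8, 8, 4)); after release of (2, 0, 2, 1) the pool is (10, 8, 10, 5)


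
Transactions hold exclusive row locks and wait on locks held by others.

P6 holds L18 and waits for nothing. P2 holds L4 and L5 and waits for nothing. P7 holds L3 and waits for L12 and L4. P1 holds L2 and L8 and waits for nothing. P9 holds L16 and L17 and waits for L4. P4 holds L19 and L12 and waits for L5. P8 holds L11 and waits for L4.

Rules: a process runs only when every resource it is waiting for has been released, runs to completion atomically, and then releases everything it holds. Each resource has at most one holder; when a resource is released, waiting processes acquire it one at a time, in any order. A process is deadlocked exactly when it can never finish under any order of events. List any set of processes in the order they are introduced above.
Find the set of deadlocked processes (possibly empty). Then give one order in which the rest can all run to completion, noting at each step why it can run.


No process is deadlocked.
Key observation: every chain of waits terminates; starting from the processes that wait on nothing, all the rest unlock in turn.
A valid finishing order for the others: P6, P2, P4, P1, P7, P8, P9.
Walking it through:
  run P6 (it waits on nothing); releases L18
  run P2 (it waits on nothing); releases L4 and L5
  P4 waits on L5 — all released -> runs and releases L19 and L12
  run P1 (it waits on nothing); releases L2 and L8
  P7 waits on L12 and L4 — all released -> runs and releases L3
  P8 waits on L4 — all released -> runs and releases L11
  P9 waits on L4 — all released -> runs and releases L16 and L17


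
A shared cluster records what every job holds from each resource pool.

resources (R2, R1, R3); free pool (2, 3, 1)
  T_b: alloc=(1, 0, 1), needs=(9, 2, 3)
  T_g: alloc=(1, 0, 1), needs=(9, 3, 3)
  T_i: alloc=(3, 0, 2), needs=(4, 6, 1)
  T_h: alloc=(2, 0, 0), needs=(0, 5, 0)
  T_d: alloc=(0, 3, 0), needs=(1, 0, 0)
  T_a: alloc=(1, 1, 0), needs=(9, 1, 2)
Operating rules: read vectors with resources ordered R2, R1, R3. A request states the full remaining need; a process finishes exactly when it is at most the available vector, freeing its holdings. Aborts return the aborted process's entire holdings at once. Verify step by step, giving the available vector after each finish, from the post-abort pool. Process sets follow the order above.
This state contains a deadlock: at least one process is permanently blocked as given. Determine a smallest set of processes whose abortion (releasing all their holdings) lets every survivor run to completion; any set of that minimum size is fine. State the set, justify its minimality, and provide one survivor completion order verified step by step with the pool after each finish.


Minimum abort set: T_g and T_a.
Key observation: no ordering could ever have run T_b before the abort of T_g and T_a; with (2, 1, 1) back in the pool it fits at step 4.
Minimality, checking each single-abort alternative: T_b alone leaves T_g blocked (short on R2); T_g alone leaves T_b blocked (short on R2); T_i alone leaves T_b blocked (short on R2); T_h alone leaves T_b blocked (short on R2); T_d alone leaves T_b blocked (short on R2); T_a alone leaves T_b blocked (short on R2).
One survivor order: T_d, T_h, T_i, T_b. Walking it through (post-abort pool first):
  pool = (4, 4, 2)
  T_d: need (1, 0, 0) fits (4, 4, 2); releases (0, 3, 0), pool now (4, 7, 2)
  T_h: need (0, 5, 0) fits (4, 7, 2); releases (2, 0, 0), pool now (6, 7, 2)
  T_i: need (4, 6, 1) fits (6, 7, 2); releases (3, 0, 2), pool now (9, 7, 4)
  T_b: need (9, 2, 3) fits (9, 7, 4); releases (1, 0, 1), pool now (10, 7, 5)


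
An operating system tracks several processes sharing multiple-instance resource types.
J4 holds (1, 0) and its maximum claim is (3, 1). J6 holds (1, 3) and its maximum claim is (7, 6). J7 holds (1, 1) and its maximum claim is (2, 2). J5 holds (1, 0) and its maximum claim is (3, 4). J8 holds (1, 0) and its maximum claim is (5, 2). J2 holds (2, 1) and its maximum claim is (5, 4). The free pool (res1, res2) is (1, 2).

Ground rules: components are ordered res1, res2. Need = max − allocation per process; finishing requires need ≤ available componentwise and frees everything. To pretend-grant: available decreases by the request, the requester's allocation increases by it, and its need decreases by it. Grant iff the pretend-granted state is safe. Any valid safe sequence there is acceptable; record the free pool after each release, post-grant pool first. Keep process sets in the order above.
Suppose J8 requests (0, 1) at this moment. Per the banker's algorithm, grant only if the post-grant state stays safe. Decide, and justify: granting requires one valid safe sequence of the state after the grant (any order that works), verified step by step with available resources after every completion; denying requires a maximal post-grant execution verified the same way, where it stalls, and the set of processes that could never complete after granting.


DENY. Granting would leave the state unsafe.
Key observation: after J7, J4 the pool peaks at (3, 2), and each blocked process is short somewhere: J6 on res1, res2; J5 on res2; J8 on res1; J2 on res2.
Pretend the grant happened; the run J7, J4 goes as far as possible. Verifying each step:
  pool = (1, 1)
  J7 needs (1, 1) <= (1, 1) -> finishes; pool += (1, 1) = (2, 2)
  J4 needs (2, 1) <= (2, 2) -> finishes; pool += (1, 0) = (3, 2)
  J6 cannot run: need (6, 3) vs free (3, 2) (insufficient res1 and res2)
  J5 cannot run: need (2, 4) vs free (3, 2) (insufficient res2)
  J8 cannot run: need (4, 1) vs free (3, 2) (insufficient res1)
  J2 cannot run: need (3, 3) vs free (3, 2) (insufficient res2)
Processes that could never finish after the grant: J6, J5, J8 and J2.


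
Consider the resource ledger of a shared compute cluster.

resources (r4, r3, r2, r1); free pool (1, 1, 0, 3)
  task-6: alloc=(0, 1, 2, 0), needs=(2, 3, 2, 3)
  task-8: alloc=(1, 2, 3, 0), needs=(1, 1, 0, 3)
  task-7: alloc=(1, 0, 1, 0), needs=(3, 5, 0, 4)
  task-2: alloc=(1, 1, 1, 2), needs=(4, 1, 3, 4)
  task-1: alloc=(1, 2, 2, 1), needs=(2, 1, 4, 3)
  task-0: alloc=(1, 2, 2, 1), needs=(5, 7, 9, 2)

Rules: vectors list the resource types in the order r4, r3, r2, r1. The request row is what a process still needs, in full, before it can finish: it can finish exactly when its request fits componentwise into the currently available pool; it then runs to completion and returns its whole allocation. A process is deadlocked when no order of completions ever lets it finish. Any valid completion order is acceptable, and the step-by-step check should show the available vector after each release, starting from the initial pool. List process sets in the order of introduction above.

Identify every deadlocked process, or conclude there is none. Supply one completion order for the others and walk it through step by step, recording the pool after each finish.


Nothing here is deadlocked.
Key observation: task-8 leads a chain of completions in which each release enables another process.
The rest can finish in the order task-8, task-6, task-1, task-7, task-2, task-0. Verifying each step:
  pool = (1, 1, 0, 3)
  task-8 needs (1, 1, 0, 3) <= (1, 1, 0, 3) -> finishes; pool += (1, 2, 3, 0) = (2, 3, 3, 3)
  task-6 needs (2, 3, 2, 3) <= (2, 3, 3, 3) -> finishes; pool += (0, 1, 2, 0) = (2, 4, 5, 3)
  task-1 needs (2, 1, 4, 3) <= (2, 4, 5, 3) -> finishes; pool += (1, 2, 2, 1) = (3, 6, 7, 4)
  task-7 needs (3, 5, 0, 4) <= (3, 6, 7, 4) -> finishes; pool += (1, 0, 1, 0) = (4, 6, 8, 4)
  task-2 needs (4, 1, 3, 4) <= (4, 6, 8, 4) -> finishes; pool += (1, 1, 1, 2) = (5, 7, 9, 6)
  task-0 needs (5, 7, 9, 2) <= (5, 7, 9, 6) -> finishes; pool += (1, 2, 2, 1) = (6, 9, 11, 7)


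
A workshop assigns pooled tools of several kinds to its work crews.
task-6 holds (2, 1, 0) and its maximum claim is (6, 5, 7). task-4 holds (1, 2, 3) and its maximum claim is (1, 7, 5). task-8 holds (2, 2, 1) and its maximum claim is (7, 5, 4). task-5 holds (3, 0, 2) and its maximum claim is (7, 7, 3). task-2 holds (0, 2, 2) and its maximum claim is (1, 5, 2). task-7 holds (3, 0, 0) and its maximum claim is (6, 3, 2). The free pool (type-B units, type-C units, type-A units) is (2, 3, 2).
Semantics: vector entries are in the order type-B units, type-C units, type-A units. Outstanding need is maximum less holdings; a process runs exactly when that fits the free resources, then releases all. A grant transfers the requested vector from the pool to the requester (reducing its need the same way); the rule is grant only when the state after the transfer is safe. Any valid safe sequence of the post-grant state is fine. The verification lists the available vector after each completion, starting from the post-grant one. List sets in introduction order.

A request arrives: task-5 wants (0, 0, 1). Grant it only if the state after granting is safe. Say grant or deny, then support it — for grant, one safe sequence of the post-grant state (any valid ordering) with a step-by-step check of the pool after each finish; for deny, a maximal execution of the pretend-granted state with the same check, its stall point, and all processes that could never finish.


GRANT. The post-grant state is safe; one safe sequence: task-2, task-4, task-7, task-5, task-8, task-6.
Key observation: granting shrinks the pool to (2, 3, 1), yet task-2 still fits and the chain goes through.
Verifying the post-grant state step by step:
  pool = (2, 3, 1)
  task-2 needs (1, 3, 0) <= (2, 3, 1) -> finishes; pool += (0, 2, 2) = (2, 5, 3)
  task-4 needs (0, 5, 2) <= (2, 5, 3) -> finishes; pool += (1, 2, 3) = (3, 7, 6)
  task-7 needs (3, 3, 2) <= (3, 7, 6) -> finishes; pool += (3, 0, 0) = (6, 7, 6)
  task-5 needs (4, 7, 0) <= (6, 7, 6) -> finishes; pool += (3, 0, 3) = (9, 7, 9)
  task-8 needs (5, 3, 3) <= (9, 7, 9) -> finishes; pool += (2, 2, 1) = (11, 9, 10)
  task-6 needs (4, 4, 7) <= (11, 9, 10) -> finishes; pool += (2, 1, 0) = (13, 10, 10)


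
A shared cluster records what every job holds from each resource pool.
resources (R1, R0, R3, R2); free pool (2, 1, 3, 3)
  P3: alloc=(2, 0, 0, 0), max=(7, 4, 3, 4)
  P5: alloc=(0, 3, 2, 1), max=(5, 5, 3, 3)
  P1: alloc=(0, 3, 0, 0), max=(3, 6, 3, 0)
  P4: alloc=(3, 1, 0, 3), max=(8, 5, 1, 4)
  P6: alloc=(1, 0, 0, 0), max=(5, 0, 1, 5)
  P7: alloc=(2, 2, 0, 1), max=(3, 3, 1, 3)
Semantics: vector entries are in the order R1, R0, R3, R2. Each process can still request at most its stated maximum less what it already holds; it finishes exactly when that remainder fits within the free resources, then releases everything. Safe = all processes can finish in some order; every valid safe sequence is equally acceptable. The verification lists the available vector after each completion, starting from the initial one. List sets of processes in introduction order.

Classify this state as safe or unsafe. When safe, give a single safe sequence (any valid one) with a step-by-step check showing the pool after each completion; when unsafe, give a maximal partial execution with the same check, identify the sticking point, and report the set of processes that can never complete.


UNSAFE — no complete ordering exists.
Key observation: after P7, P1 the pool peaks at (4, 6, 3, 4), and each blocked process is short somewhere: P3 on R1; P5 on R1; P4 on R1; P6 on R2.
A maximal execution: P7, P1 — then nothing else fits. Check, step by step:
  pool = (2, 1, 3, 3)
  P7 needs (1, 1, 1, 2) <= (2, 1, 3, 3) -> finishes; pool += (2, 2, 0, 1) = (4, 3, 3, 4)
  P1 needs (3, 3, 3, 0) <= (4, 3, 3, 4) -> finishes; pool += (0, 3, 0, 0) = (4, 6, 3, 4)
  blocked: P3 wants (5, 4, 3, 4), pool (4, 6, 3, 4) — not enough R1
  blocked: P5 wants (5, 2, 1, 2), pool (4, 6, 3, 4) — not enough R1
  blocked: P4 wants (5, 4, 1, 1), pool (4, 6, 3, 4) — not enough R1
  blocked: P6 wants (4, 0, 1, 5), pool (4, 6, 3, 4) — not enough R2
Never able to finish: P3, P5, P4 and P6.


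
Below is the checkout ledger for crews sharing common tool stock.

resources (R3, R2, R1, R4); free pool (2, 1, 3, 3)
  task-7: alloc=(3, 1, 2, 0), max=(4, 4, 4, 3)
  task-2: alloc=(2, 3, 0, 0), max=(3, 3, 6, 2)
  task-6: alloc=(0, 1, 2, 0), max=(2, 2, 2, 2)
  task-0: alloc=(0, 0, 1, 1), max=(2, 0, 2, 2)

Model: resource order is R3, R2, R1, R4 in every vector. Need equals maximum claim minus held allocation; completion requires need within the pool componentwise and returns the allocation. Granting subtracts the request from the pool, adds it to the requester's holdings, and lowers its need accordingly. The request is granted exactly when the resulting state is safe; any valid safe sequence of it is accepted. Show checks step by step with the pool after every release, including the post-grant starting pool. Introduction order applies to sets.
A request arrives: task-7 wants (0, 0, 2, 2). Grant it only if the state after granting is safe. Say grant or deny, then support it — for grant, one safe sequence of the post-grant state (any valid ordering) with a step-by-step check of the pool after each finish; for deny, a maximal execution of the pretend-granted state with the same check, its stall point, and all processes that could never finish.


DENY — the pretend-granted state is unsafe.
Key observation: after task-0, task-6 the pool peaks at (2, 2, 4, 2), and each blocked process is short somewhere: task-7 on R2; task-2 on R1.
After a pretend grant, a maximal execution: task-0, task-6 — then nothing else fits. Step-by-step check:
  pool = (2, 1, 1, 1)
  task-0 needs (2, 0, 1, 1) <= (2, 1, 1, 1) -> finishes; pool += (0, 0, 1, 1) = (2, 1, 2, 2)
  task-6 needs (2, 1, 0, 2) <= (2, 1, 2, 2) -> finishes; pool += (0, 1, 2, 0) = (2, 2, 4, 2)
  blocked: task-7 wants (1, 3, 0, 1), pool (2, 2, 4, 2) — not enough R2
  blocked: task-2 wants (1, 0, 6, 2), pool (2, 2, 4, 2) — not enough R1
Post-grant, the permanently blocked set is task-7 and task-2.


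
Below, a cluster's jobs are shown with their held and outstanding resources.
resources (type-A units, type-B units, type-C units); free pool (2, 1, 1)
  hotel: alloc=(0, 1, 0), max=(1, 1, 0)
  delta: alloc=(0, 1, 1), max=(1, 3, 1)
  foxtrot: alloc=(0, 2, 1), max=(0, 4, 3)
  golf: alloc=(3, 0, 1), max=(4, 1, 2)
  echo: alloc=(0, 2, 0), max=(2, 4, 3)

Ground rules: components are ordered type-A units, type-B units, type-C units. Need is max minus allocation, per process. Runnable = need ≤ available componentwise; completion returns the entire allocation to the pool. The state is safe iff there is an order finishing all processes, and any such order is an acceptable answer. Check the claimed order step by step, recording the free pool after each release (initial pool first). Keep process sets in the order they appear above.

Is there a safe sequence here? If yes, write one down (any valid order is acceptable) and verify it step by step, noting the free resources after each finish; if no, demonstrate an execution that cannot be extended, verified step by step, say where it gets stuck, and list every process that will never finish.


The state is SAFE; one workable sequence: hotel, delta, golf, echo, foxtrot.
Key observation: at delta the run first touches a limit — (1, 2, 0) against (2, 2, 1), exact on a resource it actually requests.
Verifying each step:
  pool = (2, 1, 1)
  hotel: need (1, 0, 0) fits (2, 1, 1); releases (0, 1, 0), pool now (2, 2, 1)
  delta: need (1, 2, 0) fits (2, 2, 1); releases (0, 1, 1), pool now (2, 3, 2)
  golf: need (1, 1, 1) fits (2, 3, 2); releases (3, 0, 1), pool now (5, 3, 3)
  echo: need (2, 2, 3) fits (5, 3, 3); releases (0, 2, 0), pool now (5, 5, 3)
  foxtrot: need (0, 2, 2) fits (5, 5, 3); releases (0, 2, 1), pool now (5, 7, 4)


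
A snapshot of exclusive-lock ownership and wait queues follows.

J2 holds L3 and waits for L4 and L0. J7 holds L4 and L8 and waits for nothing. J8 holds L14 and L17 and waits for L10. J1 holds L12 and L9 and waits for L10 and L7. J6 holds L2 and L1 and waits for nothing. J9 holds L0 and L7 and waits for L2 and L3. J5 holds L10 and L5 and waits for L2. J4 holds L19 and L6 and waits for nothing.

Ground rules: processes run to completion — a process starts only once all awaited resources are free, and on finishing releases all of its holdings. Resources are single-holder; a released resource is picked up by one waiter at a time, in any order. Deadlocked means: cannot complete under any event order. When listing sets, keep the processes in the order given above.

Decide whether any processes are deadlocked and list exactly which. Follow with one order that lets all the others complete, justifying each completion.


Deadlocked set: J2, J1 and J9.
Key observation: the loop J2 -> J9 -> J2 blocks itself forever; J1 waits into the deadlock from upstream.
The rest can finish in the order J6, J5, J7, J8, J4.
Walking it through:
  J6 waits on nothing -> runs at once and releases L2 and L1
  run J5 (all its waits — L2 — are resolved); releases L10 and L5
  J7 waits on nothing -> runs at once and releases L4 and L8
  run J8 (all its waits — L10 — are resolved); releases L14 and L17
  J4 waits on nothing -> runs at once and releases L19 and L6


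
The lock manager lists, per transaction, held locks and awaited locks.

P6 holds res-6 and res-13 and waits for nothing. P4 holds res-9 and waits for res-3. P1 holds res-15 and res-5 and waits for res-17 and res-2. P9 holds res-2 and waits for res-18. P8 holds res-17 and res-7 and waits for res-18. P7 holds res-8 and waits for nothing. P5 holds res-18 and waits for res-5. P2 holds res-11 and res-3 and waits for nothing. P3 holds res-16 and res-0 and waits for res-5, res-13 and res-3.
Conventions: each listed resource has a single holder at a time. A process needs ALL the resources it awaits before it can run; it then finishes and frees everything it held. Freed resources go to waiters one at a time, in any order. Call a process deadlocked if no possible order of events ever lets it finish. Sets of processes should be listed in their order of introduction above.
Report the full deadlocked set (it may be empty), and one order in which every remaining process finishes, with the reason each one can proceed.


Deadlocked set: P1, P9, P8, P5 and P3.
Key observation: the cycle P1 -> P9 -> P5 -> P1 can never break — each member waits on the next; P8 is caught in further circular waits and P3 waits into the deadlock from upstream.
A valid finishing order for the others: P7, P6, P2, P4.
Walking it through:
  run P7 (it waits on nothing); releases res-8
  run P6 (it waits on nothing); releases res-6 and res-13
  run P2 (it waits on nothing); releases res-11 and res-3
  P4: everything it awaited (res-3) is free; runs, freeing res-9


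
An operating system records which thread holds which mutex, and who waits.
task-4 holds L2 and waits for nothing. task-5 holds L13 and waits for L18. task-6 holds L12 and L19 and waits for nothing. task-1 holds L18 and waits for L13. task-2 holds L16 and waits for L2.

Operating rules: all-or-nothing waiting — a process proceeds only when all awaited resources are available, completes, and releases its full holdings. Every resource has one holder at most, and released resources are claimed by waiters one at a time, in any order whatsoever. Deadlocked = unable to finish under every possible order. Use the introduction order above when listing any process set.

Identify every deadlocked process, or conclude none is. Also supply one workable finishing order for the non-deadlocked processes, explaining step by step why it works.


Deadlocked: task-5 and task-1.
Key observation: the knot is the closed ring of waits task-5 -> task-1 -> task-5; no other process is dragged down with it.
One completion order for the rest: task-4, task-2, task-6.
Verifying each step:
  run task-4 (it waits on nothing); releases L2
  task-2 waits on L2 — all released -> runs and releases L16
  run task-6 (it waits on nothing); releases L12 and L19


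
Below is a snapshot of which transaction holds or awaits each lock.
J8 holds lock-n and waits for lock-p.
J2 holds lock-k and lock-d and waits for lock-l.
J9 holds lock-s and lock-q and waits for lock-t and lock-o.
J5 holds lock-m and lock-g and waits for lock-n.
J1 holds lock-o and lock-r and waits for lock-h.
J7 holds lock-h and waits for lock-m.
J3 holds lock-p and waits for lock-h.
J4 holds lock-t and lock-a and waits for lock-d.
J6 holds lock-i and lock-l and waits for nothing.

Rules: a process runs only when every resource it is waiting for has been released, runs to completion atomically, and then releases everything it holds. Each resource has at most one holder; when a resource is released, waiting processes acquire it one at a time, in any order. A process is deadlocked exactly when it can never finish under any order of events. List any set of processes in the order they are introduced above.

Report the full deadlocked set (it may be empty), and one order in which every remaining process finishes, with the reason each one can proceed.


Deadlocked set: J8, J9, J5, J1, J7 and J3.
Key observation: the wait chain closes on itself along J8 -> J3 -> J7 -> J5 -> J8; J9 and J1 wait into the deadlock from upstream.
A valid finishing order for the others: J6, J2, J4.
Step-by-step check:
  run J6 (it waits on nothing); releases lock-i and lock-l
  J2: everything it awaited (lock-l) is free; runs, freeing lock-k and lock-d
  J4: everything it awaited (lock-d) is free; runs, freeing lock-t and lock-a


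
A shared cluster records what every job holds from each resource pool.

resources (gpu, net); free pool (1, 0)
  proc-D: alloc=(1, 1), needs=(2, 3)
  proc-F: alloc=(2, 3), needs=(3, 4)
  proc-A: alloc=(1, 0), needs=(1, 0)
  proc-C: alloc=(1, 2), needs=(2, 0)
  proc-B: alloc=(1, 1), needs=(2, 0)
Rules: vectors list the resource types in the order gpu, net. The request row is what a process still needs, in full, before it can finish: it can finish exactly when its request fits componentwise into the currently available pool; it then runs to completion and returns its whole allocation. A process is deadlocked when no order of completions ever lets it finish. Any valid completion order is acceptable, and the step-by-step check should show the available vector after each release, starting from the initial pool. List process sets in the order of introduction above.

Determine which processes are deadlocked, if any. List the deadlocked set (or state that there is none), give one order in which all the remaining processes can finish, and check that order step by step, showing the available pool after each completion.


Nothing here is deadlocked.
Key observation: proc-A fits the free pool immediately, and its release cascades until everyone finishes.
One completion order for the rest: proc-A, proc-B, proc-C, proc-D, proc-F. Walking it through:
  pool = (1, 0)
  proc-A needs (1, 0) <= (1, 0) -> finishes; pool += (1, 0) = (2, 0)
  proc-B needs (2, 0) <= (2, 0) -> finishes; pool += (1, 1) = (3, 1)
  proc-C needs (2, 0) <= (3, 1) -> finishes; pool += (1, 2) = (4, 3)
  proc-D needs (2, 3) <= (4, 3) -> finishes; pool += (1, 1) = (5, 4)
  proc-F needs (3, 4) <= (5, 4) -> finishes; pool += (2, 3) = (7, 7)


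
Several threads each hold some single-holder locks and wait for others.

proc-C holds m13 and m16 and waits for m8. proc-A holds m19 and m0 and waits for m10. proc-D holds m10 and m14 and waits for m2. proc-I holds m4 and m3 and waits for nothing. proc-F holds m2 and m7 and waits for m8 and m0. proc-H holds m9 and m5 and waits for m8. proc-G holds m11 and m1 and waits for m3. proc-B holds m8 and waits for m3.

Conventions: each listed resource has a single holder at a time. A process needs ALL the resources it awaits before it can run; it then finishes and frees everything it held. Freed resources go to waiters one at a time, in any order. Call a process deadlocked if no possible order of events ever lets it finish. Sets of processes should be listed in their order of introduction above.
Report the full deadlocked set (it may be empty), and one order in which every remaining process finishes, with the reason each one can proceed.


Deadlocked: proc-A, proc-D and proc-F.
Key observation: the waits loop around proc-A -> proc-D -> proc-F -> proc-A with no way out; no other process is dragged down with it.
A valid finishing order for the others: proc-I, proc-G, proc-B, proc-C, proc-H.
Walking it through:
  proc-I waits on nothing -> runs at once and releases m4 and m3
  run proc-G (all its waits — m3 — are resolved); releases m11 and m1
  run proc-B (all its waits — m3 — are resolved); releases m8
  run proc-C (all its waits — m8 — are resolved); releases m13 and m16
  run proc-H (all its waits — m8 — are resolved); releases m9 and m5


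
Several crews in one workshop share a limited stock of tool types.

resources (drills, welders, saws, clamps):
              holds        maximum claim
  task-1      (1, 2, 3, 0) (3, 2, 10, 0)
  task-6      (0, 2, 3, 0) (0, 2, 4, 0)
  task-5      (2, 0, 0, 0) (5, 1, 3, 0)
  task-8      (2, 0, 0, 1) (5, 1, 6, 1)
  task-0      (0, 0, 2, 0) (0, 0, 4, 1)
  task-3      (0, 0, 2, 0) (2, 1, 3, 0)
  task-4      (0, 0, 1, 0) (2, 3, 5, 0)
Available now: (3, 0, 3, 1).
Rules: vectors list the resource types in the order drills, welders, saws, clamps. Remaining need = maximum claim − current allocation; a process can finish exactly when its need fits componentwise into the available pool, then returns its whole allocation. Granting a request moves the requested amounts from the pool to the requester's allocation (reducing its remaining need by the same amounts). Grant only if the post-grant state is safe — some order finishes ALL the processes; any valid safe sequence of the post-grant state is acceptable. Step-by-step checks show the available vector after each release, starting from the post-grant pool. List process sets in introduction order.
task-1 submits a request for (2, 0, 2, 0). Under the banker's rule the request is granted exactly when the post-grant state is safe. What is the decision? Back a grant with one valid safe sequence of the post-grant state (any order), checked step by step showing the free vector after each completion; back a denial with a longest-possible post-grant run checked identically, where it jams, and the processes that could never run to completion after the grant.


GRANT — the state after the grant stays safe, e.g. via task-6, task-0, task-1, task-8, task-3, task-4, task-5.
Key observation: the grant leaves (1, 0, 1, 1) free — enough for task-6, whose release restarts the cascade.
Check on the post-grant state, step by step:
  pool = (1, 0, 1, 1)
  run task-6 (needs (0, 0, 1, 0), free (1, 0, 1, 1)); after release of (0, 2, 3, 0) the pool is (1, 2, 4, 1)
  run task-0 (needs (0, 0, 2, 1), free (1, 2, 4, 1)); after release of (0, 0, 2, 0) the pool is (1, 2, 6, 1)
  run task-1 (needs (0, 0, 5, 0), free (1, 2, 6, 1)); after release of (3, 2, 5, 0) the pool is (4, 4, 11, 1)
  run task-8 (needs (3, 1, 6, 0), free (4, 4, 11, 1)); after release of (2, 0, 0, 1) the pool is (6, 4, 11, 2)
  run task-3 (needs (2, 1, 1, 0), free (6, 4, 11, 2)); after release of (0, 0, 2, 0) the pool is (6, 4, 13, 2)
  run task-4 (needs (2, 3, 4, 0), free (6, 4, 13, 2)); after release of (0, 0, 1, 0) the pool is (6, 4, 14, 2)
  run task-5 (needs (3, 1, 3, 0), free (6, 4, 14, 2)); after release of (2, 0, 0, 0) the pool is (8, 4, 14, 2)


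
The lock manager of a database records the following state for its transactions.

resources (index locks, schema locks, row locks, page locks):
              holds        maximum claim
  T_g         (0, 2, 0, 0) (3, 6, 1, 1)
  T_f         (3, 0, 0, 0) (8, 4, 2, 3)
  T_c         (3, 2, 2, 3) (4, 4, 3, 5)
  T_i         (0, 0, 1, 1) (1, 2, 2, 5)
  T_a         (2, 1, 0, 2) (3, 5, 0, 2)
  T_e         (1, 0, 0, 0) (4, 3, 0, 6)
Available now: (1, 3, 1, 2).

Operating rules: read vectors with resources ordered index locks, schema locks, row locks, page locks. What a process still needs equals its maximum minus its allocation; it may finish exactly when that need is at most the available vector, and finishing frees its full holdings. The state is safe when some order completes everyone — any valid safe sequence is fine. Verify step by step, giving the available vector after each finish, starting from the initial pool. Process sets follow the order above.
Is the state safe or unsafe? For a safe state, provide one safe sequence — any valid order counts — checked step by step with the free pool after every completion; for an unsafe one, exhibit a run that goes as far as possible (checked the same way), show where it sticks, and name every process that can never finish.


SAFE, for example via the order T_c, T_a, T_g, T_i, T_e, T_f.
Key observation: at T_c the run first touches a limit — (1, 2, 1, 2) against (1, 3, 1, 2), exact on a resource it actually requests.
Step-by-step check:
  pool = (1, 3, 1, 2)
  T_c: need (1, 2, 1, 2) fits (1, 3, 1, 2); releases (3, 2, 2, 3), pool now (4, 5, 3, 5)
  T_a: need (1, 4, 0, 0) fits (4, 5, 3, 5); releases (2, 1, 0, 2), pool now (6, 6, 3, 7)
  T_g: need (3, 4, 1, 1) fits (6, 6, 3, 7); releases (0, 2, 0, 0), pool now (6, 8, 3, 7)
  T_i: need (1, 2, 1, 4) fits (6, 8, 3, 7); releases (0, 0, 1, 1), pool now (6, 8, 4, 8)
  T_e: need (3, 3, 0, 6) fits (6, 8, 4, 8); releases (1, 0, 0, 0), pool now (7, 8, 4, 8)
  T_f: need (5, 4, 2, 3) fits (7, 8, 4, 8); releases (3, 0, 0, 0), pool now (10, 8, 4, 8)


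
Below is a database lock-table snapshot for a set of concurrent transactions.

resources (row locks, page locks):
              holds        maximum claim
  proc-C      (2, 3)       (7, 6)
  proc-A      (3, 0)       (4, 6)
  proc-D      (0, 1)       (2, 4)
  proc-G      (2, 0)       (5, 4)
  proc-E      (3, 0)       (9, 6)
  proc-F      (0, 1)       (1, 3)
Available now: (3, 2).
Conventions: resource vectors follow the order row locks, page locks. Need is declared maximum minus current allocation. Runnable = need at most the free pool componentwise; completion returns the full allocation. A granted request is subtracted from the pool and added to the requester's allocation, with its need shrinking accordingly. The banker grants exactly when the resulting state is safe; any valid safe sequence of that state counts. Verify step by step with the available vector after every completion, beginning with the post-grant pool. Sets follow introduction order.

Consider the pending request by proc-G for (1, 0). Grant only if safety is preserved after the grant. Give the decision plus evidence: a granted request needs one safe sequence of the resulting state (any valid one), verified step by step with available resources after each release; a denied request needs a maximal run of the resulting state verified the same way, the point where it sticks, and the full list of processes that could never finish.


GRANT: granting preserves safety; a valid post-grant sequence is proc-F, proc-D, proc-G, proc-C, proc-E, proc-A.
Key observation: after the grant the pool drops to (2, 2), which still lets proc-F finish first and unwind the rest.
Step-by-step check of the post-grant state:
  pool = (2, 2)
  proc-F: need (1, 2) fits (2, 2); releases (0, 1), pool now (2, 3)
  proc-D: need (2, 3) fits (2, 3); releases (0, 1), pool now (2, 4)
  proc-G: need (2, 4) fits (2, 4); releases (3, 0), pool now (5, 4)
  proc-C: need (5, 3) fits (5, 4); releases (2, 3), pool now (7, 7)
  proc-E: need (6, 6) fits (7, 7); releases (3, 0), pool now (10, 7)
  proc-A: need (1, 6) fits (10, 7); releases (3, 0), pool now (13, 7)
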